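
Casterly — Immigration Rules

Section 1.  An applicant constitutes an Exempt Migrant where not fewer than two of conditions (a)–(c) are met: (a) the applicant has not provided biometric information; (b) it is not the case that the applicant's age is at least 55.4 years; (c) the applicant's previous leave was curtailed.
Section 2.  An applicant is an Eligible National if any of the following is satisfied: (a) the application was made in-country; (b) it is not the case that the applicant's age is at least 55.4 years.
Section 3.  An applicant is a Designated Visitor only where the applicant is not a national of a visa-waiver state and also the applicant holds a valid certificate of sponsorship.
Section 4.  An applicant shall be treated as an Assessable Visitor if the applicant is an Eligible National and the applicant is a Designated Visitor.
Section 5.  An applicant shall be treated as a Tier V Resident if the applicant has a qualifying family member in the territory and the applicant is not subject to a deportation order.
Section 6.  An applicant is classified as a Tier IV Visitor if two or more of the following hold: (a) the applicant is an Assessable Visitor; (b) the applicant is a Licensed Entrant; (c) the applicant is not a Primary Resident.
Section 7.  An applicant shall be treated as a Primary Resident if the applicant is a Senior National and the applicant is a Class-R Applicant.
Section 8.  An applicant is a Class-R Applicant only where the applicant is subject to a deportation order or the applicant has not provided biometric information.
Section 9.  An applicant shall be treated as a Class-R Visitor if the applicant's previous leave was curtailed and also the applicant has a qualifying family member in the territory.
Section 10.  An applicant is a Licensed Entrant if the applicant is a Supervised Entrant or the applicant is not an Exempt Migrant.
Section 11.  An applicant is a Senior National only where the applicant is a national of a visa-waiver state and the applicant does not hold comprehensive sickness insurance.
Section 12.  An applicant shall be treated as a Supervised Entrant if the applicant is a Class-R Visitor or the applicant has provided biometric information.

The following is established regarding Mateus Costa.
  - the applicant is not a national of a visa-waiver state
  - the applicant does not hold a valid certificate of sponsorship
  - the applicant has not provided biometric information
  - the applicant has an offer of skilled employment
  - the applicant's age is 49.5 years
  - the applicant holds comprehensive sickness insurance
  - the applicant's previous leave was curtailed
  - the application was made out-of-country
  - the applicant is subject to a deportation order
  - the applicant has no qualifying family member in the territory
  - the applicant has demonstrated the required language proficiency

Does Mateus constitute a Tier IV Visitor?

section 2 — Eligible National: [the application was made in-country? no] OR [applicant's age: 49.5 years ≥ 55.4 years? no, so negated condition yes] → satisfied.
section 3 — Designated Visitor: [the applicant is not a national of a visa-waiver state? yes] AND [the applicant holds a valid certificate of sponsorship? no] → not satisfied.
section 4 — Assessable Visitor: [Eligible National (section 2)? yes] AND [Designated Visitor (section 3)? no] → not satisfied.
section 9 — Class-R Visitor: [the applicant's previous leave was curtailed? yes] AND [the applicant has a qualifying family member in the territory? no] → not satisfied.
section 12 — Supervised Entrant: [Class-R Visitor (section 9)? no] OR [the applicant has provided biometric information? no] → not satisfied.
section 1 — Exempt Migrant: the applicant has not provided biometric information? yes; applicant's age: 49.5 years ≥ 55.4 years? no, so negated condition yes; the applicant's previous leave was curtailed? yes — 3 of 3 hold (need ≥2) → satisfied.
section 10 — Licensed Entrant: [Supervised Entrant (section 12)? no] OR [not an Exempt Migrant (section 1)? no] → not satisfied.
section 11 — Senior National: [the applicant is a national of a visa-waiver state? no] AND [the applicant does not hold comprehensive sickness insurance? no] → not satisfied.
section 8 — Class-R Applicant: [the applicant is subject to a deportation order? yes] OR [the applicant has not provided biometric information? yes] → satisfied.
section 7 — Primary Resident: [Senior National (section 11)? no] AND [Class-R Applicant (section 8)? yes] → not satisfied.
section 6 — Tier IV Visitor: Assessable Visitor (section 4)? no; Licensed Entrant (section 10)? no; not a Primary Resident (section 7)? yes — 1 of 3 hold (need ≥2) → not satisfied.

No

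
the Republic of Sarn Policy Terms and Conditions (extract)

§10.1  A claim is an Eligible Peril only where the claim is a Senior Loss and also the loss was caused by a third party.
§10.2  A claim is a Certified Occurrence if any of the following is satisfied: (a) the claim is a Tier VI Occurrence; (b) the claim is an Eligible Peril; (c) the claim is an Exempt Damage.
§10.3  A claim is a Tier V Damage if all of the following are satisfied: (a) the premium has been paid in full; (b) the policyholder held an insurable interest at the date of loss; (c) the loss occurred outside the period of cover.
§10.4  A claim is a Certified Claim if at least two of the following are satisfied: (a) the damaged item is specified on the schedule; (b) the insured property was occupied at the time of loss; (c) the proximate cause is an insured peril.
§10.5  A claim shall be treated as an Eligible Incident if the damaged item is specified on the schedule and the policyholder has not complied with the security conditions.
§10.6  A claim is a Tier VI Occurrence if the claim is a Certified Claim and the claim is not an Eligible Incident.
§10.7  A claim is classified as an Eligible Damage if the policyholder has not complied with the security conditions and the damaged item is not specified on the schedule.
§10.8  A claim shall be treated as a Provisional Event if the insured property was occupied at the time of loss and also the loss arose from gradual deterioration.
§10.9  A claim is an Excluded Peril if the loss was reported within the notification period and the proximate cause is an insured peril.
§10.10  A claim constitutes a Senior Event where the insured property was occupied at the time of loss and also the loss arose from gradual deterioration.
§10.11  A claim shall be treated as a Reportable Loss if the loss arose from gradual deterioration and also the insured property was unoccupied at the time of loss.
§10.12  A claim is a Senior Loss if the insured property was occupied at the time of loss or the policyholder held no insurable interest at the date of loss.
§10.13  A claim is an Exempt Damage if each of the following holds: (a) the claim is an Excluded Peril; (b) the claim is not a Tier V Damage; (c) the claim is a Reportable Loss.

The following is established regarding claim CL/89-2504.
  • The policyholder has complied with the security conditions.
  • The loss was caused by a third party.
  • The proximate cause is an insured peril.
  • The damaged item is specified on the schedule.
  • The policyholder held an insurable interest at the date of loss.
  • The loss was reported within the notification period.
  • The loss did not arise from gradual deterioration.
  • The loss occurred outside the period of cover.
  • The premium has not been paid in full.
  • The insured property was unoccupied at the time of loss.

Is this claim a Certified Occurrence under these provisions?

Yes

Under §10.4: the damaged item is specified on the schedule? yes; the insured property was occupied at the time of loss? no; the proximate cause is an insured peril? yes — 2 of 3 hold (need ≥2) → satisfied.
Under §10.5: the damaged item is specified on the schedule? yes; and the policyholder has not complied with the security conditions? no. So the claim is not an Eligible Incident.
Under §10.6: Certified Claim (§10.4)? yes; and not an Eligible Incident (§10.5)? yes. So the claim is a Tier VI Occurrence.
Under §10.12: the insured property was occupied at the time of loss? no; or the policyholder held no insurable interest at the date of loss? no. So the claim is not a Senior Loss.
Under §10.1: Senior Loss (§10.12)? no; and the loss was caused by a third party? yes. So the claim is not an Eligible Peril.
Under §10.9: the loss was reported within the notification period? yes; and the proximate cause is an insured peril? yes. So the claim is an Excluded Peril.
Under §10.3: the premium has been paid in full? no; and the policyholder held an insurable interest at the date of loss? yes; and the loss occurred outside the period of cover? yes. So the claim is not a Tier V Damage.
Under §10.11: the loss arose from gradual deterioration? no; and the insured property was unoccupied at the time of loss? yes. So the claim is not a Reportable Loss.
Under §10.13: Excluded Peril (§10.9)? yes; and not a Tier V Damage (§10.3)? yes; and Reportable Loss (§10.11)? no. So the claim is not an Exempt Damage.
Under §10.2: Tier VI Occurrence (§10.6)? yes; or Eligible Peril (§10.1)? no; or Exempt Damage (§10.13)? no. So the claim is a Certified Occurrence.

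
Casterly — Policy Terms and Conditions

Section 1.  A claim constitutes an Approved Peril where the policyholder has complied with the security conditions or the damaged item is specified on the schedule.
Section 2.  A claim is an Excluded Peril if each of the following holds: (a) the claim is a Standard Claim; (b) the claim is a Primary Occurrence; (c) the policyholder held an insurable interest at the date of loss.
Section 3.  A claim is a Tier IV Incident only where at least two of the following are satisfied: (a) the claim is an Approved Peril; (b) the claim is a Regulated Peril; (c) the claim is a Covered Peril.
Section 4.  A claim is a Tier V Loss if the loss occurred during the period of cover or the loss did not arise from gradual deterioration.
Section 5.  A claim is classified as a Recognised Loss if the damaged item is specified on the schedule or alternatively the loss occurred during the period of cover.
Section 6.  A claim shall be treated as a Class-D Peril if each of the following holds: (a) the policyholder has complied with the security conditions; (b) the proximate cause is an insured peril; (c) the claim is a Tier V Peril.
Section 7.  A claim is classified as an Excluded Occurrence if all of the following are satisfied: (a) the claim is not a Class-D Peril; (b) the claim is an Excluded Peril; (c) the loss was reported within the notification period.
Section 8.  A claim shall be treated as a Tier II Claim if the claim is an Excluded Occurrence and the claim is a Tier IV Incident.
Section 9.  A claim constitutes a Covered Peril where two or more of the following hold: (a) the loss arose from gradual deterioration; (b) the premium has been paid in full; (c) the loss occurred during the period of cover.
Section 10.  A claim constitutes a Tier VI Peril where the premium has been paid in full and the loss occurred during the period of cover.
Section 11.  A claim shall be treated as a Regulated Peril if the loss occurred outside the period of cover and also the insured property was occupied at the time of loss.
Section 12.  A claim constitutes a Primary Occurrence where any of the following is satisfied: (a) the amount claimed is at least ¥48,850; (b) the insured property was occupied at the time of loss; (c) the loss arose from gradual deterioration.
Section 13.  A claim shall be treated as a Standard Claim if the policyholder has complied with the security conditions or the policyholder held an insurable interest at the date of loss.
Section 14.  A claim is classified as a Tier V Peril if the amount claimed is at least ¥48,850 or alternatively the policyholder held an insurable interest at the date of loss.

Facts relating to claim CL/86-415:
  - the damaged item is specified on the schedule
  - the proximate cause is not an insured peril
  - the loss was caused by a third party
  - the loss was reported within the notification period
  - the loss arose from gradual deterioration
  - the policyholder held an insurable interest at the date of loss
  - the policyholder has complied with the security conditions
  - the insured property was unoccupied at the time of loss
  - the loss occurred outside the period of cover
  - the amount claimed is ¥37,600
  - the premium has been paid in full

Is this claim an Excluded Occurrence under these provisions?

Yes

section 14 — Tier V Peril: [amount claimed: ¥37,600 ≥ ¥48,850? no] OR [the policyholder held an insurable interest at the date of loss? yes] → satisfied.
section 6 — Class-D Peril: [the policyholder has complied with the security conditions? yes] AND [the proximate cause is an insured peril? no] AND [Tier V Peril (section 14)? yes] → not satisfied.
section 13 — Standard Claim: [the policyholder has complied with the security conditions? yes] OR [the policyholder held an insurable interest at the date of loss? yes] → satisfied.
section 12 — Primary Occurrence: [amount claimed: ¥37,600 ≥ ¥48,850? no] OR [the insured property was occupied at the time of loss? no] OR [the loss arose from gradual deterioration? yes] → satisfied.
section 2 — Excluded Peril: [Standard Claim (section 13)? yes] AND [Primary Occurrence (section 12)? yes] AND [the policyholder held an insurable interest at the date of loss? yes] → satisfied.
section 7 — Excluded Occurrence: [not a Class-D Peril (section 6)? yes] AND [Excluded Peril (section 2)? yes] AND [the loss was reported within the notification period? yes] → satisfied.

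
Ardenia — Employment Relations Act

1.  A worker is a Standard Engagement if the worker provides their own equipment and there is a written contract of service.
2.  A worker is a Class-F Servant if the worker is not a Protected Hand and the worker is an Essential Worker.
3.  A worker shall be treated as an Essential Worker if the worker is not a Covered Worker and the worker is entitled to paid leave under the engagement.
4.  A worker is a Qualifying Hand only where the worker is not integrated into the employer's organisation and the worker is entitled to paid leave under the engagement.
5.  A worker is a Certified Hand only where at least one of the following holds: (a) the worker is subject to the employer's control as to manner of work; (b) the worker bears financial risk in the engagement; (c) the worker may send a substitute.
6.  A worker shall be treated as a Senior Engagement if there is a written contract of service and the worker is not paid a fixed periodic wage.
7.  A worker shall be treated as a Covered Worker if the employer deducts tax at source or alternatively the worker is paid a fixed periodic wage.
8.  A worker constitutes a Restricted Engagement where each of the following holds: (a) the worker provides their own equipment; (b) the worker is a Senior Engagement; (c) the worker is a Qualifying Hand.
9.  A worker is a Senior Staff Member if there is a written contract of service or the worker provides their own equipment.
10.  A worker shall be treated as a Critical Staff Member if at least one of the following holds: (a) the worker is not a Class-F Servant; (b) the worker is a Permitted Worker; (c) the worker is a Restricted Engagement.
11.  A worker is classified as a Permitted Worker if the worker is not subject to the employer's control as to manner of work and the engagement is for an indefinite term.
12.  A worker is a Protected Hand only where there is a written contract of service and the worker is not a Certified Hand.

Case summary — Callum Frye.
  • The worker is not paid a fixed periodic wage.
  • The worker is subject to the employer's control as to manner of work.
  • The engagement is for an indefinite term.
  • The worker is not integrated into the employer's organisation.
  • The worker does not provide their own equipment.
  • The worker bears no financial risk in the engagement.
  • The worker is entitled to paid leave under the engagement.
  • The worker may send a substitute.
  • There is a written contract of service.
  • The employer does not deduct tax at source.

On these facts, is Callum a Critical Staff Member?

No

Under paragraph 5: the worker is subject to the employer's control as to manner of work? yes; or the worker bears financial risk in the engagement? no; or the worker may send a substitute? yes. So the worker is a Certified Hand.
Under paragraph 12: there is a written contract of service? yes; and not a Certified Hand (paragraph 5)? no. So the worker is not a Protected Hand.
Under paragraph 7: the employer deducts tax at source? no; or the worker is paid a fixed periodic wage? no. So the worker is not a Covered Worker.
Under paragraph 3: not a Covered Worker (paragraph 7)? yes; and the worker is entitled to paid leave under the engagement? yes. So the worker is an Essential Worker.
Under paragraph 2: not a Protected Hand (paragraph 12)? yes; and Essential Worker (paragraph 3)? yes. So the worker is a Class-F Servant.
Under paragraph 11: the worker is not subject to the employer's control as to manner of work? no; and the engagement is for an indefinite term? yes. So the worker is not a Permitted Worker.
Under paragraph 6: there is a written contract of service? yes; and the worker is not paid a fixed periodic wage? yes. So the worker is a Senior Engagement.
Under paragraph 4: the worker is not integrated into the employer's organisation? yes; and the worker is entitled to paid leave under the engagement? yes. So the worker is a Qualifying Hand.
Under paragraph 8: the worker provides their own equipment? no; and Senior Engagement (paragraph 6)? yes; and Qualifying Hand (paragraph 4)? yes. So the worker is not a Restricted Engagement.
Under paragraph 10: not a Class-F Servant (paragraph 2)? no; or Permitted Worker (paragraph 11)? no; or Restricted Engagement (paragraph 8)? no. So the worker is not a Critical Staff Member.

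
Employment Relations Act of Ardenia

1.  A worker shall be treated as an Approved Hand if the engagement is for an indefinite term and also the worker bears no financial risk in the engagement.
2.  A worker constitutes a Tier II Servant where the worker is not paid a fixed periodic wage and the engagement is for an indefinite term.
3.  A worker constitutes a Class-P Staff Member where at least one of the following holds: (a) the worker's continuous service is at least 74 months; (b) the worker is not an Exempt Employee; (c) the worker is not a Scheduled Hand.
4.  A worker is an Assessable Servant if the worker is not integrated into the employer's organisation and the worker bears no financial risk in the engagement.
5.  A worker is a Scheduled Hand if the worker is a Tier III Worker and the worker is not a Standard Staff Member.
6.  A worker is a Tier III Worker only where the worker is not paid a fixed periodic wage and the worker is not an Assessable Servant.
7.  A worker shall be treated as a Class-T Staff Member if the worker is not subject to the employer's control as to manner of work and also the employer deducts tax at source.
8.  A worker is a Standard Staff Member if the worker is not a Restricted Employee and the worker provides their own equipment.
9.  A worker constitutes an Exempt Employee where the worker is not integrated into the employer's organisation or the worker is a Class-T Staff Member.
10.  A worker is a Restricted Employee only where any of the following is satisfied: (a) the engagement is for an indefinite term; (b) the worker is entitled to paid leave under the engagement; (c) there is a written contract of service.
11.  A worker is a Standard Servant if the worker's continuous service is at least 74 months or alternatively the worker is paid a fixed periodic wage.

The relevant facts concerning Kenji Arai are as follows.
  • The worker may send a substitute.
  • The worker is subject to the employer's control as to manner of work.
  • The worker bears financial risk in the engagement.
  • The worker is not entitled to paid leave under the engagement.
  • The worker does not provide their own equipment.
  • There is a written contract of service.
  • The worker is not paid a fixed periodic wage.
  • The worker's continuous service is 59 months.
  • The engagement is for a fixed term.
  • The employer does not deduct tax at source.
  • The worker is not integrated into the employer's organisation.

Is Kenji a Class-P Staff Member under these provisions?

paragraph 7 — Class-T Staff Member: [the worker is not subject to the employer's control as to manner of work? no] AND [the employer deducts tax at source? no] → not satisfied.
paragraph 9 — Exempt Employee: [the worker is not integrated into the employer's organisation? yes] OR [Class-T Staff Member (paragraph 7)? no] → satisfied.
paragraph 4 — Assessable Servant: [the worker is not integrated into the employer's organisation? yes] AND [the worker bears no financial risk in the engagement? no] → not satisfied.
paragraph 6 — Tier III Worker: [the worker is not paid a fixed periodic wage? yes] AND [not an Assessable Servant (paragraph 4)? yes] → satisfied.
paragraph 10 — Restricted Employee: [the engagement is for an indefinite term? no] OR [the worker is entitled to paid leave under the engagement? no] OR [there is a written contract of service? yes] → satisfied.
paragraph 8 — Standard Staff Member: [not a Restricted Employee (paragraph 10)? no] AND [the worker provides their own equipment? no] → not satisfied.
paragraph 5 — Scheduled Hand: [Tier III Worker (paragraph 6)? yes] AND [not a Standard Staff Member (paragraph 8)? yes] → satisfied.
paragraph 3 — Class-P Staff Member: [worker's continuous service: 59 months ≥ 74 months? no] OR [not an Exempt Employee (paragraph 9)? no] OR [not a Scheduled Hand (paragraph 5)? no] → not satisfied.

No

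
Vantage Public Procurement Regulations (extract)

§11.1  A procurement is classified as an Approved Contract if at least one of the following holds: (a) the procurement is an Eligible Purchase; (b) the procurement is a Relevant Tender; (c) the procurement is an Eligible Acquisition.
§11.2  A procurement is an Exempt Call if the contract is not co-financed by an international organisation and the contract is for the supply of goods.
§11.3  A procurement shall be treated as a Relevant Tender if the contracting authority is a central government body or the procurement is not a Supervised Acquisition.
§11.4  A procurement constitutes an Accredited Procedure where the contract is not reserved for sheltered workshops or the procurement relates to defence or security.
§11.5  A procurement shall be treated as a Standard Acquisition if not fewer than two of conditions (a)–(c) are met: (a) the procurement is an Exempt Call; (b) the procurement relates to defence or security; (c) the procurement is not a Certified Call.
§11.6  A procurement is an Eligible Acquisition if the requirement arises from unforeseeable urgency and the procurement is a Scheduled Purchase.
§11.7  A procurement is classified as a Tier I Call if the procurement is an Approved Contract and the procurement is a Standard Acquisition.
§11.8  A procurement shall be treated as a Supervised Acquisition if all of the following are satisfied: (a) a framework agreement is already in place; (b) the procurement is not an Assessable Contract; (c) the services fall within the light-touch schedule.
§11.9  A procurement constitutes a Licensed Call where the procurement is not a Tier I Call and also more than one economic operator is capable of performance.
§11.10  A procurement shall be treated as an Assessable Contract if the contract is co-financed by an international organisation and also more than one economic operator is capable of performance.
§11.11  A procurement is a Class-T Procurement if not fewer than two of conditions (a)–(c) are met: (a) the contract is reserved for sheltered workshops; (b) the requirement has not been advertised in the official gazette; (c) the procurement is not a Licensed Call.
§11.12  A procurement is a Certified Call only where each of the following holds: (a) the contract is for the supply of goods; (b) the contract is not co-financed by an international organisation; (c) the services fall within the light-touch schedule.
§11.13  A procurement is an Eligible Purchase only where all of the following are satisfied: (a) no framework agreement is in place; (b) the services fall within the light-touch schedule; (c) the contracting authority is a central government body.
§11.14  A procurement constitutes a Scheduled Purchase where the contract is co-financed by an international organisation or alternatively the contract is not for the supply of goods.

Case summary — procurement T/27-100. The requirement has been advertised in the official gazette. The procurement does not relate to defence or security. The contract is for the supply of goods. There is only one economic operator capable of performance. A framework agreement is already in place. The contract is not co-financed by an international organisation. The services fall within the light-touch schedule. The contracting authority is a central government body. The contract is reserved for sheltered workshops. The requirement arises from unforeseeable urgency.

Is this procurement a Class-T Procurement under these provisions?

Yes

§11.13 — Eligible Purchase: [no framework agreement is in place? no] AND [the services fall within the light-touch schedule? yes] AND [the contracting authority is a central government body? yes] → not satisfied.
§11.10 — Assessable Contract: [the contract is co-financed by an international organisation? no] AND [more than one economic operator is capable of performance? no] → not satisfied.
§11.8 — Supervised Acquisition: [a framework agreement is already in place? yes] AND [not an Assessable Contract (§11.10)? yes] AND [the services fall within the light-touch schedule? yes] → satisfied.
§11.3 — Relevant Tender: [the contracting authority is a central government body? yes] OR [not a Supervised Acquisition (§11.8)? no] → satisfied.
§11.14 — Scheduled Purchase: [the contract is co-financed by an international organisation? no] OR [the contract is not for the supply of goods? no] → not satisfied.
§11.6 — Eligible Acquisition: [the requirement arises from unforeseeable urgency? yes] AND [Scheduled Purchase (§11.14)? no] → not satisfied.
§11.1 — Approved Contract: [Eligible Purchase (§11.13)? no] OR [Relevant Tender (§11.3)? yes] OR [Eligible Acquisition (§11.6)? no] → satisfied.
§11.2 — Exempt Call: [the contract is not co-financed by an international organisation? yes] AND [the contract is for the supply of goods? yes] → satisfied.
§11.12 — Certified Call: [the contract is for the supply of goods? yes] AND [the contract is not co-financed by an international organisation? yes] AND [the services fall within the light-touch schedule? yes] → satisfied.
§11.5 — Standard Acquisition: Exempt Call (§11.2)? yes; the procurement relates to defence or security? no; not a Certified Call (§11.12)? no — 1 of 3 hold (need ≥2) → not satisfied.
§11.7 — Tier I Call: [Approved Contract (§11.1)? yes] AND [Standard Acquisition (§11.5)? no] → not satisfied.
§11.9 — Licensed Call: [not a Tier I Call (§11.7)? yes] AND [more than one economic operator is capable of performance? no] → not satisfied.
§11.11 — Class-T Procurement: the contract is reserved for sheltered workshops? yes; the requirement has not been advertised in the official gazette? no; not a Licensed Call (§11.9)? yes — 2 of 3 hold (need ≥2) → satisfied.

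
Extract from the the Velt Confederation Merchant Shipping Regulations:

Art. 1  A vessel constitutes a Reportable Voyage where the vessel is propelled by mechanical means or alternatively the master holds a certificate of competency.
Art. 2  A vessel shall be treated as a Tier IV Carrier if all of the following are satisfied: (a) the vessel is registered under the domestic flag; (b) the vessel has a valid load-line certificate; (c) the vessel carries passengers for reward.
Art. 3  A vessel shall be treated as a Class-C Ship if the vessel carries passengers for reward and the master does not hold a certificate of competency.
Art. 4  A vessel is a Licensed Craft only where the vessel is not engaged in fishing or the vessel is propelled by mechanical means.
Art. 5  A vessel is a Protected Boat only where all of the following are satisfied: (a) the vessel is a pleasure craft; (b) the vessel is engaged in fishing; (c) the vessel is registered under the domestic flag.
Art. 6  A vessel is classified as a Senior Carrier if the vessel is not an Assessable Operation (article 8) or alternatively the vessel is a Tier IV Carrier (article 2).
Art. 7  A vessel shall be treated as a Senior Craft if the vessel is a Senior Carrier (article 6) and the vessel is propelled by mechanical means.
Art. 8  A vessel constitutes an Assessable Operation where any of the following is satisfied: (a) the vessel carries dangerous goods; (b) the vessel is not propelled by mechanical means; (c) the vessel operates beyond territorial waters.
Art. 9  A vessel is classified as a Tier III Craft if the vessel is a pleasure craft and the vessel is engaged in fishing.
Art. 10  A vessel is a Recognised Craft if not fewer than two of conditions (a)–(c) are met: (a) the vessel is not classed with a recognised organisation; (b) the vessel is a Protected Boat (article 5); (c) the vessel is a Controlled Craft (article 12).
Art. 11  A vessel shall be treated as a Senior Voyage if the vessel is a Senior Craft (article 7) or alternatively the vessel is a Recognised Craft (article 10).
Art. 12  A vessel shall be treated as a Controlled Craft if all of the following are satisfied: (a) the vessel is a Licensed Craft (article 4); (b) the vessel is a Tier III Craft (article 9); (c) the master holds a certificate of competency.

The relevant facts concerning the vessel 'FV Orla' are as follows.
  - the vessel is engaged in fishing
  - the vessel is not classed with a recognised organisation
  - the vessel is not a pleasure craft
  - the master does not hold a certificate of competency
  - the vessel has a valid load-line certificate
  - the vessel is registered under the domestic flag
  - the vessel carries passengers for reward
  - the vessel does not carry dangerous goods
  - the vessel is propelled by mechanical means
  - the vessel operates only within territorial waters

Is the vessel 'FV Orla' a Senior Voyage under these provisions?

article 8 — Assessable Operation: [the vessel carries dangerous goods? no] OR [the vessel is not propelled by mechanical means? no] OR [the vessel operates beyond territorial waters? no] → not satisfied.
article 2 — Tier IV Carrier: [the vessel is registered under the domestic flag? yes] AND [the vessel has a valid load-line certificate? yes] AND [the vessel carries passengers for reward? yes] → satisfied.
article 6 — Senior Carrier: [not an Assessable Operation (article 8)? yes] OR [Tier IV Carrier (article 2)? yes] → satisfied.
article 7 — Senior Craft: [Senior Carrier (article 6)? yes] AND [the vessel is propelled by mechanical means? yes] → satisfied.
article 5 — Protected Boat: [the vessel is a pleasure craft? no] AND [the vessel is engaged in fishing? yes] AND [the vessel is registered under the domestic flag? yes] → not satisfied.
article 4 — Licensed Craft: [the vessel is not engaged in fishing? no] OR [the vessel is propelled by mechanical means? yes] → satisfied.
article 9 — Tier III Craft: [the vessel is a pleasure craft? no] AND [the vessel is engaged in fishing? yes] → not satisfied.
article 12 — Controlled Craft: [Licensed Craft (article 4)? yes] AND [Tier III Craft (article 9)? no] AND [the master holds a certificate of competency? no] → not satisfied.
article 10 — Recognised Craft: the vessel is not classed with a recognised organisation? yes; Protected Boat (article 5)? no; Controlled Craft (article 12)? no — 1 of 3 hold (need ≥2) → not satisfied.
article 11 — Senior Voyage: [Senior Craft (article 7)? yes] OR [Recognised Craft (article 10)? no] → satisfied.

Yes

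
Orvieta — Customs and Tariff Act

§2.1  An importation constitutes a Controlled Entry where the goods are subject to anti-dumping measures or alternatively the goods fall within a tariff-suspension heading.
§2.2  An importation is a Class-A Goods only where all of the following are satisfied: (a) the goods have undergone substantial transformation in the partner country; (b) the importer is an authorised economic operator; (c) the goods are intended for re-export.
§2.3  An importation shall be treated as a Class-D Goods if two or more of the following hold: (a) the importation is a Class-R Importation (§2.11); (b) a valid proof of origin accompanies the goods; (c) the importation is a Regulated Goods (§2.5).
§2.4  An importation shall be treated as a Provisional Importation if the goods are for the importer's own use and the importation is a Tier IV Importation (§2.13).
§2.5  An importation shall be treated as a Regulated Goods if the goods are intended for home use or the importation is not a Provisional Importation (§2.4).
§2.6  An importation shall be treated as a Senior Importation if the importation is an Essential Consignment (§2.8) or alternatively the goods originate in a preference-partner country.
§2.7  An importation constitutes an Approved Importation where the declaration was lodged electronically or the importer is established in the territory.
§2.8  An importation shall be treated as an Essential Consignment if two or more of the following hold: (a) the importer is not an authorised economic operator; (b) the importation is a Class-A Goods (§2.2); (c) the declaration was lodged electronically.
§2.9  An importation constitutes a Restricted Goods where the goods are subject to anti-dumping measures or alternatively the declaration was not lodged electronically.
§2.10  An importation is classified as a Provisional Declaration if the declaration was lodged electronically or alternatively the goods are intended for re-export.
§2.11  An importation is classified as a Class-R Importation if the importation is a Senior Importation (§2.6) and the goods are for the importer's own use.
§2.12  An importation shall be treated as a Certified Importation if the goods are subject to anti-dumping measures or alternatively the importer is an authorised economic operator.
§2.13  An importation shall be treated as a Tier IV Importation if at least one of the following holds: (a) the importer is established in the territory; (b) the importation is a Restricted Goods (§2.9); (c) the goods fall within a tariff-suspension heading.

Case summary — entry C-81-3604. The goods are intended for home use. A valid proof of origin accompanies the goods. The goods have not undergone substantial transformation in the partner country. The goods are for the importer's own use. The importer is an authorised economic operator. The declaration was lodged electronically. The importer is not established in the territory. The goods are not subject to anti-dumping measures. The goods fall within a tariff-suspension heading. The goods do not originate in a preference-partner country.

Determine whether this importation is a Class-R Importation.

Under §2.2: the goods have undergone substantial transformation in the partner country? no; and the importer is an authorised economic operator? yes; and the goods are intended for re-export? no. So the importation is not a Class-A Goods.
Under §2.8: the importer is not an authorised economic operator? no; Class-A Goods (§2.2)? no; the declaration was lodged electronically? yes — 1 of 3 hold (need ≥2) → not satisfied.
Under §2.6: Essential Consignment (§2.8)? no; or the goods originate in a preference-partner country? no. So the importation is not a Senior Importation.
Under §2.11: Senior Importation (§2.6)? no; and the goods are for the importer's own use? yes. So the importation is not a Class-R Importation.

No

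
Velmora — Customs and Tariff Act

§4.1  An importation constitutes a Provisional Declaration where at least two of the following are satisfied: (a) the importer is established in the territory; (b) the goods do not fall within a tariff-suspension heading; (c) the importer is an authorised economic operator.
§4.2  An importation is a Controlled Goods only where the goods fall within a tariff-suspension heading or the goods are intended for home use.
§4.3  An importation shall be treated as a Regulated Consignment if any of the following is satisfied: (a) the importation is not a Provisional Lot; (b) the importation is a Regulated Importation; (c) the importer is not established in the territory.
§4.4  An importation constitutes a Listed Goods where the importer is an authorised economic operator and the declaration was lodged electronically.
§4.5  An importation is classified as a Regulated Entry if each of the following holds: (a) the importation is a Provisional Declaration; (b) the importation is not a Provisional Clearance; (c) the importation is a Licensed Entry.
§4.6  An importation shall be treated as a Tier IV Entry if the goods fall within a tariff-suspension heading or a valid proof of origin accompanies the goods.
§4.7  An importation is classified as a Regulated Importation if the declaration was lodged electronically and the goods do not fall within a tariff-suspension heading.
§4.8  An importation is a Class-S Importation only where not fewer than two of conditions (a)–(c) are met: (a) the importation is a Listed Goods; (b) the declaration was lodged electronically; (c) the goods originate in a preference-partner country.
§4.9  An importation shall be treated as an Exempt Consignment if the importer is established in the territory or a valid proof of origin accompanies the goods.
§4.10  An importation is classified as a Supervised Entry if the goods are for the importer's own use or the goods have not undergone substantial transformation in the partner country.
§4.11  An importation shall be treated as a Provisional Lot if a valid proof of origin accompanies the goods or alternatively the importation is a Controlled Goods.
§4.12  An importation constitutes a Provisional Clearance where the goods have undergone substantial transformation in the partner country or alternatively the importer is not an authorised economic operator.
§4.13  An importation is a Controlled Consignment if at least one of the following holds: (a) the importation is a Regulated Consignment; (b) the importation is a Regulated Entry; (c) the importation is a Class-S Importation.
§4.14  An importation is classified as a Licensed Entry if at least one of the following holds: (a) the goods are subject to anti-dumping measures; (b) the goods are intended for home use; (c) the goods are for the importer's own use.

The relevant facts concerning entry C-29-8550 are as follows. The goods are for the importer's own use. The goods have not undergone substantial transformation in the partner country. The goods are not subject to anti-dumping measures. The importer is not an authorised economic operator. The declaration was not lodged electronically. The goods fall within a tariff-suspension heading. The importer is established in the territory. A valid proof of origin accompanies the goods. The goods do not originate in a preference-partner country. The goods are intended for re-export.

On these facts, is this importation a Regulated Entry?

No

§4.1 — Provisional Declaration: the importer is established in the territory? yes; the goods do not fall within a tariff-suspension heading? no; the importer is an authorised economic operator? no — 1 of 3 hold (need ≥2) → not satisfied.
§4.12 — Provisional Clearance: [the goods have undergone substantial transformation in the partner country? no] OR [the importer is not an authorised economic operator? yes] → satisfied.
§4.14 — Licensed Entry: [the goods are subject to anti-dumping measures? no] OR [the goods are intended for home use? no] OR [the goods are for the importer's own use? yes] → satisfied.
§4.5 — Regulated Entry: [Provisional Declaration (§4.1)? no] AND [not a Provisional Clearance (§4.12)? no] AND [Licensed Entry (§4.14)? yes] → not satisfied.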